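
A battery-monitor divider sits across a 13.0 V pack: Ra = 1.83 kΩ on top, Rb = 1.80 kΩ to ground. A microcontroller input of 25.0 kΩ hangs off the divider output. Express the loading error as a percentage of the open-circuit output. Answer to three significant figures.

3.50 %

The divider's output (Thévenin) resistance is Ra‖Rb = 0.9074 kΩ.
Fractional drop under load = R_th/(R_th + R_L) = 0.9074 / (0.9074 + 25.0) = 0.03503.
So the output falls by 3.50 %.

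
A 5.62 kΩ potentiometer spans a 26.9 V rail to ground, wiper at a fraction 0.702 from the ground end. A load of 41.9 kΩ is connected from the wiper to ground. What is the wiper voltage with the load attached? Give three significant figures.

The wiper splits the pot into (1−α)R = 1.675 kΩ above and αR = 3.945 kΩ below.
Lower section ‖ load = 3.606 kΩ.
V_wiper = 26.9 × 3.606/(1.675 + 3.606) = 18.4 V.

V ≈ 18.4 V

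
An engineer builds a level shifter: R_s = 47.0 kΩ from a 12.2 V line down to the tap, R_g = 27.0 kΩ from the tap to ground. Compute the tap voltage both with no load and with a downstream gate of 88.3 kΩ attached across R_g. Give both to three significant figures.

Unloaded: 4.45 V; loaded: 3.73 V

Open-circuit: V = 12.2 × 27.0/(47.0 + 27.0) = 4.45 V.
With the load, R_g becomes R_g‖R_L = 20.68 kΩ, so V = 12.2 × 20.68/67.68 = 3.73 V.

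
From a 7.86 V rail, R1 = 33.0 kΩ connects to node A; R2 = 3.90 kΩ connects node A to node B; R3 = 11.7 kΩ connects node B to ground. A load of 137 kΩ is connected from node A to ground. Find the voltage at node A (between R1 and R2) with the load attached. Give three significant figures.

Below node A the series string R2+R3 = 15.60 kΩ sits in parallel with the 137 kΩ load: 14.01 kΩ.
V_A = 7.86 × 14.01/(33.0 + 14.01) = 2.34 V.

V ≈ 2.34 V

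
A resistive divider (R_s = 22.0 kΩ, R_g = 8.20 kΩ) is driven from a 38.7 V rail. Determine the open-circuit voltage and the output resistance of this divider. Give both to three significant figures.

V_th is the open-circuit tap voltage: 38.7 × 8.20/(22.0 + 8.20) = 10.5 V.
With the supply zeroed, R_s and R_g appear in parallel from the tap: R_th = R_s‖R_g = (22.0 × 8.20)/30.20 = 5.97 kΩ.

V_th = 10.5 V, R_th = 5.97 kΩ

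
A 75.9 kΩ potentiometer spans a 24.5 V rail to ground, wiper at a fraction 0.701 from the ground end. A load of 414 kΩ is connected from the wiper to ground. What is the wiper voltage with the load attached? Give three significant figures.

V ≈ 16.5 V

The wiper splits the pot into (1−α)R = 22.69 kΩ above and αR = 53.21 kΩ below.
Lower section ‖ load = 47.15 kΩ.
V_wiper = 24.5 × 47.15/(22.69 + 47.15) = 16.5 V.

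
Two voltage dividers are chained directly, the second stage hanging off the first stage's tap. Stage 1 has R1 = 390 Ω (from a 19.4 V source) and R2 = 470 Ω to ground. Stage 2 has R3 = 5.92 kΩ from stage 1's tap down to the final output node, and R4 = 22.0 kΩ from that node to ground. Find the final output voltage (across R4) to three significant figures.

V_out ≈ 8.29 V

Stage 2 presents R3+R4 = 27920 Ω as a load on stage 1's tap.
Stage 1's lower leg becomes R2‖(R3+R4) = 462.2 Ω, so V_mid = 19.4 × 462.2/852.2 = 10.52 V.
Stage 2 is itself unloaded: V_out = V_mid × R4/(R3+R4) = 10.52 × 22000/27920 = 8.29 V.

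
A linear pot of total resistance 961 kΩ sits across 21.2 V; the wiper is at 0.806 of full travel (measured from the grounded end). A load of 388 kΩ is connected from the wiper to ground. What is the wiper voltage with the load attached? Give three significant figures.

V ≈ 12.3 V

The wiper splits the pot into (1−α)R = 186.4 kΩ above and αR = 774.6 kΩ below.
Lower section ‖ load = 258.5 kΩ.
V_wiper = 21.2 × 258.5/(186.4 + 258.5) = 12.3 V.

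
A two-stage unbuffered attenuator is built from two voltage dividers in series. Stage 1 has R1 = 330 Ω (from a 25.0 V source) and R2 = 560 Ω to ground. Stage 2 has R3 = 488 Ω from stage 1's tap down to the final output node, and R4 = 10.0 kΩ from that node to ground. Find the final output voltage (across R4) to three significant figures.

Stage 2 presents R3+R4 = 10490 Ω as a load on stage 1's tap.
Stage 1's lower leg becomes R2‖(R3+R4) = 531.6 Ω, so V_mid = 25.0 × 531.6/861.6 = 15.42 V.
Stage 2 is itself unloaded: V_out = V_mid × R4/(R3+R4) = 15.42 × 10000/10490 = 14.7 V.

V_out ≈ 14.7 V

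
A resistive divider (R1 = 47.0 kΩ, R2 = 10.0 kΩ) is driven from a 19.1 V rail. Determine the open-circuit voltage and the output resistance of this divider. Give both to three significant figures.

V_th is the open-circuit tap voltage: 19.1 × 10.0/(47.0 + 10.0) = 3.35 V.
With the supply zeroed, R1 and R2 appear in parallel from the tap: R_th = R1‖R2 = (47.0 × 10.0)/57.00 = 8.25 kΩ.

V_th = 3.35 V, R_th = 8.25 kΩ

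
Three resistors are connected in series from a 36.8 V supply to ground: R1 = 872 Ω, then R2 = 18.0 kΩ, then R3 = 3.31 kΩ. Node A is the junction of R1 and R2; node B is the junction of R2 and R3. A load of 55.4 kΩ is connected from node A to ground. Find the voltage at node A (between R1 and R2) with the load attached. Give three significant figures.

Below node A the series string R2+R3 = 21310 Ω sits in parallel with the 55400 Ω load: 15390 Ω.
V_A = 36.8 × 15390/(872 + 15390) = 34.8 V.

V ≈ 34.8 V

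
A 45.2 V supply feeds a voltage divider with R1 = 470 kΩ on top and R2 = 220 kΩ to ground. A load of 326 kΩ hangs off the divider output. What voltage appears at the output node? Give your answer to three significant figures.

The load sits in parallel with R2: R2‖R_L = (220 × 326) / (220 + 326) = 131.4 kΩ.
V_out = 45.2 × 131.4 / (470 + 131.4) = 45.2 × 131.4/601.4 = 9.87 V.

V_out ≈ 9.87 V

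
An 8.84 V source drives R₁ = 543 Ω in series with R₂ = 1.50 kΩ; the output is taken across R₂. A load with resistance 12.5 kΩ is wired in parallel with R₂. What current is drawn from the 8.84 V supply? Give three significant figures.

I ≈ 4.70 mA

R₂‖R_L = 1339 Ω, so the source sees R₁ + R₂‖R_L = 1882 Ω.
I = 8.84 V / 1882 Ω = 4.70 mA.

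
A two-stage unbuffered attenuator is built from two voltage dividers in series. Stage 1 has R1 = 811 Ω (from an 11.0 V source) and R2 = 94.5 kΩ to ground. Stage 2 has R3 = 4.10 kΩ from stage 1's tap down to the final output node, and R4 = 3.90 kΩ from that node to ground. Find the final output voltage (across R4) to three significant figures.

Stage 2 presents R3+R4 = 8000 Ω as a load on stage 1's tap.
Stage 1's lower leg becomes R2‖(R3+R4) = 7376 Ω, so V_mid = 11.0 × 7376/8187 = 9.910 V.
Stage 2 is itself unloaded: V_out = V_mid × R4/(R3+R4) = 9.910 × 3900/8000 = 4.83 V.

V_out ≈ 4.83 V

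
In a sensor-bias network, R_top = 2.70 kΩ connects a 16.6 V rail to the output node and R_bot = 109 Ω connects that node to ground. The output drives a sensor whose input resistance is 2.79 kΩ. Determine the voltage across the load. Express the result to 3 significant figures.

V_out ≈ 0.621 V

The load sits in parallel with R_bot: R_bot‖R_L = (109 × 2790) / (109 + 2790) = 104.9 Ω.
V_out = 16.6 × 104.9 / (2700 + 104.9) = 16.6 × 104.9/2805 = 0.621 V.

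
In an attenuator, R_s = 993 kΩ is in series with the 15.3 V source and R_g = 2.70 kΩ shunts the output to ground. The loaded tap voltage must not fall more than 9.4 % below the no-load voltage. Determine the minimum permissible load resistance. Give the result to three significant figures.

Output resistance R_th = R_s‖R_g = (993 × 2.70)/995.7 = 2.693 kΩ.
The fractional drop is R_th/(R_th + R_L); requiring this ≤ 0.0940 gives R_L ≥ R_th(1/0.0940 − 1) = 2.693 × 9.638 = 26.0 kΩ.

R_L(min) ≈ 26.0 kΩ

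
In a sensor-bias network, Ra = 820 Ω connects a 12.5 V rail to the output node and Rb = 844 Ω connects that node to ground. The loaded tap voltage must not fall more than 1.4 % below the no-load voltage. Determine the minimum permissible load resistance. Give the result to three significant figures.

Output resistance R_th = Ra‖Rb = (820 × 844)/1664 = 415.9 Ω.
The fractional drop is R_th/(R_th + R_L); requiring this ≤ 0.0140 gives R_L ≥ R_th(1/0.0140 − 1) = 415.9 × 70.43 = 29.3 kΩ.

R_L(min) ≈ 29.3 kΩ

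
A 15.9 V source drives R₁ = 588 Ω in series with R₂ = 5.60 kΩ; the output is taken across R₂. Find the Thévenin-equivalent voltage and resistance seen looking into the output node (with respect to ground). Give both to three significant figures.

V_th = 14.4 V, R_th = 532 Ω

V_th is the open-circuit tap voltage: 15.9 × 5600/(588 + 5600) = 14.4 V.
With the supply zeroed, R₁ and R₂ appear in parallel from the tap: R_th = R₁‖R₂ = (588 × 5600)/6188 = 532 Ω.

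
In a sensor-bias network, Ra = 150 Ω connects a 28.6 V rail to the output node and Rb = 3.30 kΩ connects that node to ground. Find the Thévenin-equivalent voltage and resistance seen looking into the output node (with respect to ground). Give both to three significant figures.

V_th is the open-circuit tap voltage: 28.6 × 3300/(150 + 3300) = 27.4 V.
With the supply zeroed, Ra and Rb appear in parallel from the tap: R_th = Ra‖Rb = (150 × 3300)/3450 = 143 Ω.

V_th = 27.4 V, R_th = 143 Ω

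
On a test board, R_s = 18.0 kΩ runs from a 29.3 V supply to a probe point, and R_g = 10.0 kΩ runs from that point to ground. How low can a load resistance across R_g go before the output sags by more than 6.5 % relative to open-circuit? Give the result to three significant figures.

Output resistance R_th = R_s‖R_g = (18.0 × 10.0)/28.00 = 6.429 kΩ.
The fractional drop is R_th/(R_th + R_L); requiring this ≤ 0.0650 gives R_L ≥ R_th(1/0.0650 − 1) = 6.429 × 14.38 = 92.5 kΩ.

R_L(min) ≈ 92.5 kΩ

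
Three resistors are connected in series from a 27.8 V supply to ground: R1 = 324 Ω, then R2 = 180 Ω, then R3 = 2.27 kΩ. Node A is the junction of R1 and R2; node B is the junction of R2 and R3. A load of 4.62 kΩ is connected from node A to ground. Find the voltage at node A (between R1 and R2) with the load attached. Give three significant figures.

V ≈ 23.1 V

Below node A the series string R2+R3 = 2450 Ω sits in parallel with the 4620 Ω load: 1601 Ω.
V_A = 27.8 × 1601/(324 + 1601) = 23.1 V.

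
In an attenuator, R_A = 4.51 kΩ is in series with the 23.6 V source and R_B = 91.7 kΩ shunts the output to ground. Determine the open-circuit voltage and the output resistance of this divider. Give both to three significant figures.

V_th is the open-circuit tap voltage: 23.6 × 91.7/(4.51 + 91.7) = 22.5 V.
With the supply zeroed, R_A and R_B appear in parallel from the tap: R_th = R_A‖R_B = (4.51 × 91.7)/96.21 = 4.30 kΩ.

V_th = 22.5 V, R_th = 4.30 kΩ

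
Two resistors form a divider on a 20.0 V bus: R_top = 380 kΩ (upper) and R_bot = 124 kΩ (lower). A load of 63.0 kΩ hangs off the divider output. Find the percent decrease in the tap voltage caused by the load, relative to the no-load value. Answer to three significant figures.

59.7 %

Unloaded V = 20.0 × 124/504.0 = 4.921 V.
Loaded: R_bot‖R_L = 41.78 kΩ, giving V = 20.0 × 41.78/421.8 = 1.981 V.
Drop = (4.921 − 1.981) / 4.921 = 59.7 %.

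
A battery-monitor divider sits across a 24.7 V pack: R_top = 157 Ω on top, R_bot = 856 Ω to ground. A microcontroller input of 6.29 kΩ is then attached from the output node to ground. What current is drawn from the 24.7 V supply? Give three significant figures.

R_bot‖R_L = 753.5 Ω, so the source sees R_top + R_bot‖R_L = 910.5 Ω.
I = 24.7 V / 910.5 Ω = 27.1 mA.

I ≈ 27.1 mA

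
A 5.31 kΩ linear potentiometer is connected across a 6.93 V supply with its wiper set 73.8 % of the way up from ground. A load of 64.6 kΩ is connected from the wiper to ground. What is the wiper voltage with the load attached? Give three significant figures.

V ≈ 5.03 V

The wiper splits the pot into (1−α)R = 1.391 kΩ above and αR = 3.919 kΩ below.
Lower section ‖ load = 3.695 kΩ.
V_wiper = 6.93 × 3.695/(1.391 + 3.695) = 5.03 V.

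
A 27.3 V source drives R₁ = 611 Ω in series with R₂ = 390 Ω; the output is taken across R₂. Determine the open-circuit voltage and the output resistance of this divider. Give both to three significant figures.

V_th is the open-circuit tap voltage: 27.3 × 390/(611 + 390) = 10.6 V.
With the supply zeroed, R₁ and R₂ appear in parallel from the tap: R_th = R₁‖R₂ = (611 × 390)/1001 = 238 Ω.

V_th = 10.6 V, R_th = 238 Ω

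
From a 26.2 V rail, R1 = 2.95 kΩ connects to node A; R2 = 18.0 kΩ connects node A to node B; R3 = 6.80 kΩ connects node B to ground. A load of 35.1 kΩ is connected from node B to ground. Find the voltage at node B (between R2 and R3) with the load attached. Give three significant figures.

V ≈ 5.60 V

At node B, R3 is in parallel with the load: R3‖R_L = 5.696 kΩ.
Below node A the resistance is R2 + (R3‖R_L) = 23.70 kΩ, so V_A = 26.2 × 23.70/26.65 = 23.30 V.
Then V_B = V_A × (R3‖R_L)/(R2 + R3‖R_L) = 23.30 × 5.696/23.70 = 5.60 V.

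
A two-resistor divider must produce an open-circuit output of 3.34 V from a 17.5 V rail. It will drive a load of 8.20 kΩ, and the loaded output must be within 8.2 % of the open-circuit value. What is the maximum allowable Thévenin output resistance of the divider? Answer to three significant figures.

R_th ≤ 732 Ω

Loading drop = R_th/(R_th + R_L) ≤ 0.0820, so R_th ≤ R_L · ε/(1−ε) = 8.20 kΩ × 0.0820/0.9180 = 732 Ω.
(Any R1, R2 with R2/(R1+R2) = 0.191 and R1‖R2 ≤ 732 Ω will meet the spec.)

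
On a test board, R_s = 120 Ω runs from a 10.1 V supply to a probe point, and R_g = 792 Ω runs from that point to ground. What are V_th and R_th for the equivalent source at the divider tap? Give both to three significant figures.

V_th is the open-circuit tap voltage: 10.1 × 792/(120 + 792) = 8.77 V.
With the supply zeroed, R_s and R_g appear in parallel from the tap: R_th = R_s‖R_g = (120 × 792)/912.0 = 104 Ω.

V_th = 8.77 V, R_th = 104 Ω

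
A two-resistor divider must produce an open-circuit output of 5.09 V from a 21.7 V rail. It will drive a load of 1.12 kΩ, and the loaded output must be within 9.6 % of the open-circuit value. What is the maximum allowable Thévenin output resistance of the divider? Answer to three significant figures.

Loading drop = R_th/(R_th + R_L) ≤ 0.0960, so R_th ≤ R_L · ε/(1−ε) = 1.12 kΩ × 0.0960/0.9040 = 119 Ω.

R_th ≤ 119 Ω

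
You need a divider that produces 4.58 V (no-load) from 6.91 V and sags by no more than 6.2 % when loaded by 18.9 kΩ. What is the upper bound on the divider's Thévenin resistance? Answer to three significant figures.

R_th ≤ 1.25 kΩ

Loading drop = R_th/(R_th + R_L) ≤ 0.0620, so R_th ≤ R_L · ε/(1−ε) = 18.9 kΩ × 0.0620/0.9380 = 1.25 kΩ.
(Any R1, R2 with R2/(R1+R2) = 0.663 and R1‖R2 ≤ 1.25 kΩ will meet the spec.)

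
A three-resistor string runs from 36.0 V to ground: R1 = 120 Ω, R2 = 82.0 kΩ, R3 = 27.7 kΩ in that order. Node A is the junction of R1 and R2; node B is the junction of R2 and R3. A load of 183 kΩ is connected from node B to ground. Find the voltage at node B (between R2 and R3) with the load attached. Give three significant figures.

V ≈ 8.16 V

At node B, R3 is in parallel with the load: R3‖R_L = 24060 Ω.
Below node A the resistance is R2 + (R3‖R_L) = 106100 Ω, so V_A = 36.0 × 106100/106200 = 35.96 V.
Then V_B = V_A × (R3‖R_L)/(R2 + R3‖R_L) = 35.96 × 24060/106100 = 8.16 V.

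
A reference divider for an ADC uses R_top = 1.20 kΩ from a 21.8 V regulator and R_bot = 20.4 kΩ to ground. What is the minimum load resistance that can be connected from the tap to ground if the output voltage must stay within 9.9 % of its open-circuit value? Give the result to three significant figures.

R_L(min) ≈ 10.3 kΩ

Output resistance R_th = R_top‖R_bot = (1.20 × 20.4)/21.60 = 1.133 kΩ.
The fractional drop is R_th/(R_th + R_L); requiring this ≤ 0.0990 gives R_L ≥ R_th(1/0.0990 − 1) = 1.133 × 9.101 = 10.3 kΩ.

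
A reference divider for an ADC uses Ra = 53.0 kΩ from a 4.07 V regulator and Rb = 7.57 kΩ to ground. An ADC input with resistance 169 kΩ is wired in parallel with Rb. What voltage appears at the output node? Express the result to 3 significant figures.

The load sits in parallel with Rb: Rb‖R_L = (7.57 × 169) / (7.57 + 169) = 7.245 kΩ.
V_out = 4.07 × 7.245 / (53.0 + 7.245) = 4.07 × 7.245/60.25 = 0.489 V.

V_out ≈ 0.489 V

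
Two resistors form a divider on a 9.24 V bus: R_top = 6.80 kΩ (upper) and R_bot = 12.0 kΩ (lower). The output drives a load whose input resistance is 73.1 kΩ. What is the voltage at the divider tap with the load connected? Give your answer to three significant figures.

V_out ≈ 5.57 V

The load sits in parallel with R_bot: R_bot‖R_L = (12.0 × 73.1) / (12.0 + 73.1) = 10.31 kΩ.
V_out = 9.24 × 10.31 / (6.80 + 10.31) = 9.24 × 10.31/17.11 = 5.57 V.
(Unloaded it would have been 5.90 V.)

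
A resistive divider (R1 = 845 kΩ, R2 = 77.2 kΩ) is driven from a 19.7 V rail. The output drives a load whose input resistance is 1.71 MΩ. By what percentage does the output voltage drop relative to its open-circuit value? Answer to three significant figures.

The divider's output (Thévenin) resistance is R1‖R2 = 70.74 kΩ.
Fractional drop under load = R_th/(R_th + R_L) = 70.74 / (70.74 + 1710) = 0.03972.
So the output falls by 3.97 %.

3.97 %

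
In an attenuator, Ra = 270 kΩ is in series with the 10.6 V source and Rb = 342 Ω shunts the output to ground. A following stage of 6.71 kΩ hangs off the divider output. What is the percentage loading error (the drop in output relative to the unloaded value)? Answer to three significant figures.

4.84 %

The divider's output (Thévenin) resistance is Ra‖Rb = 341.6 Ω.
Fractional drop under load = R_th/(R_th + R_L) = 341.6 / (341.6 + 6710) = 0.04844.
So the output falls by 4.84 %.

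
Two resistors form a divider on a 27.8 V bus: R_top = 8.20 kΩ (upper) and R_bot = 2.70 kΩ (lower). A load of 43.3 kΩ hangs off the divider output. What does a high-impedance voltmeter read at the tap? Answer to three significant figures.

The load sits in parallel with R_bot: R_bot‖R_L = (2.70 × 43.3) / (2.70 + 43.3) = 2.542 kΩ.
V_out = 27.8 × 2.542 / (8.20 + 2.542) = 27.8 × 2.542/10.74 = 6.58 V.
(Unloaded it would have been 6.89 V.)

V_out ≈ 6.58 V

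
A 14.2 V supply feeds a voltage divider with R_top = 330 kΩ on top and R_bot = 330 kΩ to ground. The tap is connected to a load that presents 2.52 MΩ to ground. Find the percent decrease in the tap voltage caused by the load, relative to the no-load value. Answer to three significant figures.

The divider's output (Thévenin) resistance is R_top‖R_bot = 165.0 kΩ.
Fractional drop under load = R_th/(R_th + R_L) = 165.0 / (165.0 + 2520) = 0.06145.
So the output falls by 6.15 %.

6.15 %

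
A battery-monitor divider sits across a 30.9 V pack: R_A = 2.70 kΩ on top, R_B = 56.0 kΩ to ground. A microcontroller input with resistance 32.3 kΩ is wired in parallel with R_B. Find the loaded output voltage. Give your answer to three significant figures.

V_out ≈ 27.3 V

The load sits in parallel with R_B: R_B‖R_L = (56.0 × 32.3) / (56.0 + 32.3) = 20.48 kΩ.
V_out = 30.9 × 20.48 / (2.70 + 20.48) = 30.9 × 20.48/23.18 = 27.3 V.
(Unloaded it would have been 29.5 V.)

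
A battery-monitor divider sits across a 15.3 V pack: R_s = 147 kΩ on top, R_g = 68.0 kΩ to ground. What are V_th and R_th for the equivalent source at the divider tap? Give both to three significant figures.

V_th = 4.84 V, R_th = 46.5 kΩ

V_th is the open-circuit tap voltage: 15.3 × 68.0/(147 + 68.0) = 4.84 V.
With the supply zeroed, R_s and R_g appear in parallel from the tap: R_th = R_s‖R_g = (147 × 68.0)/215.0 = 46.5 kΩ.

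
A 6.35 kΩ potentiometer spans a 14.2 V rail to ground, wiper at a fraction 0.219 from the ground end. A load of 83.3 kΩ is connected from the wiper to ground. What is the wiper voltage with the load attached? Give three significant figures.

The wiper splits the pot into (1−α)R = 4.959 kΩ above and αR = 1.391 kΩ below.
Lower section ‖ load = 1.368 kΩ.
V_wiper = 14.2 × 1.368/(4.959 + 1.368) = 3.07 V.

V ≈ 3.07 V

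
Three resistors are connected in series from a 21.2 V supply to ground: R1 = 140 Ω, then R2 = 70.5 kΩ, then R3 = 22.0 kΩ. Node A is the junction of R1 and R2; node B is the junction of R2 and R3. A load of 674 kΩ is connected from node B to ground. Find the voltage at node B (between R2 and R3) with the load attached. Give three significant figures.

V ≈ 4.91 V

At node B, R3 is in parallel with the load: R3‖R_L = 21300 Ω.
Below node A the resistance is R2 + (R3‖R_L) = 91800 Ω, so V_A = 21.2 × 91800/91940 = 21.17 V.
Then V_B = V_A × (R3‖R_L)/(R2 + R3‖R_L) = 21.17 × 21300/91800 = 4.91 V.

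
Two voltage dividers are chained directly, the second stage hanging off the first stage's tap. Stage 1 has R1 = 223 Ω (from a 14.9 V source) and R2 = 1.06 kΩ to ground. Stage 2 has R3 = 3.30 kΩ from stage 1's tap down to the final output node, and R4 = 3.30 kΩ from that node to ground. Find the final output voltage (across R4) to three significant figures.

Stage 2 presents R3+R4 = 6600 Ω as a load on stage 1's tap.
Stage 1's lower leg becomes R2‖(R3+R4) = 913.3 Ω, so V_mid = 14.9 × 913.3/1136 = 11.98 V.
Stage 2 is itself unloaded: V_out = V_mid × R4/(R3+R4) = 11.98 × 3300/6600 = 5.99 V.

V_out ≈ 5.99 V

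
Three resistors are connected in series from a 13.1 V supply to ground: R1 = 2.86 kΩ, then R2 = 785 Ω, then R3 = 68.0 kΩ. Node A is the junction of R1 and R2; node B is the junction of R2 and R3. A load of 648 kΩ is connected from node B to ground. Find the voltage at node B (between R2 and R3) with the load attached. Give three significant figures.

At node B, R3 is in parallel with the load: R3‖R_L = 61540 Ω.
Below node A the resistance is R2 + (R3‖R_L) = 62330 Ω, so V_A = 13.1 × 62330/65190 = 12.53 V.
Then V_B = V_A × (R3‖R_L)/(R2 + R3‖R_L) = 12.53 × 61540/62330 = 12.4 V.

V ≈ 12.4 V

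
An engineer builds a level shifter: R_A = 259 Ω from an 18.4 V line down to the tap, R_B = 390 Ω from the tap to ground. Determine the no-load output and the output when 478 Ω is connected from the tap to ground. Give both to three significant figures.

Unloaded: 11.1 V; loaded: 8.34 V

Open-circuit: V = 18.4 × 390/(259 + 390) = 11.1 V.
With the load, R_B becomes R_B‖R_L = 214.8 Ω, so V = 18.4 × 214.8/473.8 = 8.34 V.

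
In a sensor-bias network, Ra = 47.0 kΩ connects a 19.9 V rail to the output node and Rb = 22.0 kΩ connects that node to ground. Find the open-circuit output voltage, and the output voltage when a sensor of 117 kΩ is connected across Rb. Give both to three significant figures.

Unloaded: 6.34 V; loaded: 5.62 V

Open-circuit: V = 19.9 × 22.0/(47.0 + 22.0) = 6.34 V.
With the load, Rb becomes Rb‖R_L = 18.52 kΩ, so V = 19.9 × 18.52/65.52 = 5.62 V.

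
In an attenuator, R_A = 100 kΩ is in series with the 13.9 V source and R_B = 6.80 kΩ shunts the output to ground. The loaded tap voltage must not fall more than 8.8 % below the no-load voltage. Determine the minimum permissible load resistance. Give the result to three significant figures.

R_L(min) ≈ 66.0 kΩ

Output resistance R_th = R_A‖R_B = (100 × 6.80)/106.8 = 6.367 kΩ.
The fractional drop is R_th/(R_th + R_L); requiring this ≤ 0.0880 gives R_L ≥ R_th(1/0.0880 − 1) = 6.367 × 10.36 = 66.0 kΩ.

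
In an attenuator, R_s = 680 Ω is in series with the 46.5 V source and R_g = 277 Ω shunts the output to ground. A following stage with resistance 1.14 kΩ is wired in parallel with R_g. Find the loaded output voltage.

V_out ≈ 11.5 V

The load sits in parallel with R_g: R_g‖R_L = (277 × 1140) / (277 + 1140) = 222.9 Ω.
V_out = 46.5 × 222.9 / (680 + 222.9) = 46.5 × 222.9/902.9 = 11.5 V.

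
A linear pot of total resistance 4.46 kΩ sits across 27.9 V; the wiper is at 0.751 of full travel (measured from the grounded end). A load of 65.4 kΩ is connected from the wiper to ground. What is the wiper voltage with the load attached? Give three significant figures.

V ≈ 20.7 V

The wiper splits the pot into (1−α)R = 1.111 kΩ above and αR = 3.349 kΩ below.
Lower section ‖ load = 3.186 kΩ.
V_wiper = 27.9 × 3.186/(1.111 + 3.186) = 20.7 V.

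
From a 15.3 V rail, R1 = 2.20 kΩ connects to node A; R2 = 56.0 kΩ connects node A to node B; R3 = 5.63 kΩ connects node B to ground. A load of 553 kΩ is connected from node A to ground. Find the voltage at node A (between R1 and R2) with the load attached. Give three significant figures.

Below node A the series string R2+R3 = 61.63 kΩ sits in parallel with the 553 kΩ load: 55.45 kΩ.
V_A = 15.3 × 55.45/(2.20 + 55.45) = 14.7 V.

V ≈ 14.7 V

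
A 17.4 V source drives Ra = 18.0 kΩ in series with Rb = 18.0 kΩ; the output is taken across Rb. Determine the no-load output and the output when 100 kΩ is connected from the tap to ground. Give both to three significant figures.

Unloaded: 8.70 V; loaded: 7.98 V

Open-circuit: V = 17.4 × 18.0/(18.0 + 18.0) = 8.70 V.
With the load, Rb becomes Rb‖R_L = 15.25 kΩ, so V = 17.4 × 15.25/33.25 = 7.98 V.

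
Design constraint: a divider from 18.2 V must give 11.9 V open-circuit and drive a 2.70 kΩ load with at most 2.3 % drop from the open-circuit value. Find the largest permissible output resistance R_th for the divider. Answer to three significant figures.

Loading drop = R_th/(R_th + R_L) ≤ 0.0230, so R_th ≤ R_L · ε/(1−ε) = 2.70 kΩ × 0.0230/0.9770 = 63.6 Ω.

R_th ≤ 63.6 Ω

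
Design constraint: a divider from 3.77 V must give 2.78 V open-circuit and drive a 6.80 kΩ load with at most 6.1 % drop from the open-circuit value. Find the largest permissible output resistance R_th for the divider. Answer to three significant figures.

R_th ≤ 442 Ω

Loading drop = R_th/(R_th + R_L) ≤ 0.0610, so R_th ≤ R_L · ε/(1−ε) = 6.80 kΩ × 0.0610/0.9390 = 442 Ω.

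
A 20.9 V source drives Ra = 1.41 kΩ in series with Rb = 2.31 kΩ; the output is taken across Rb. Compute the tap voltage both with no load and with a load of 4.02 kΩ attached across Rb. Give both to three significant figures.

Open-circuit: V = 20.9 × 2.31/(1.41 + 2.31) = 13.0 V.
With the load, Rb becomes Rb‖R_L = 1.467 kΩ, so V = 20.9 × 1.467/2.877 = 10.7 V.

Unloaded: 13.0 V; loaded: 10.7 V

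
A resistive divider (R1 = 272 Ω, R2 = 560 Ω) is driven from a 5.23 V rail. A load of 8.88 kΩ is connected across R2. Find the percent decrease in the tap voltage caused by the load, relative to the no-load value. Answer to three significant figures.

The divider's output (Thévenin) resistance is R1‖R2 = 183.1 Ω.
Fractional drop under load = R_th/(R_th + R_L) = 183.1 / (183.1 + 8880) = 0.02020.
So the output falls by 2.02 %.

2.02 %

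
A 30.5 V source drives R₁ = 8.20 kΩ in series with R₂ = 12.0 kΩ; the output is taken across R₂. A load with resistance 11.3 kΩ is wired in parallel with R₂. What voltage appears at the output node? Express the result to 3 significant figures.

V_out ≈ 12.7 V

The load sits in parallel with R₂: R₂‖R_L = (12.0 × 11.3) / (12.0 + 11.3) = 5.820 kΩ.
V_out = 30.5 × 5.820 / (8.20 + 5.820) = 30.5 × 5.820/14.02 = 12.7 V.
(Unloaded it would have been 18.1 V.)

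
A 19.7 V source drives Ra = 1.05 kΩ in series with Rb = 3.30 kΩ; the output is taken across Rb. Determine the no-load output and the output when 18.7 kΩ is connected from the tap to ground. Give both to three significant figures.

Unloaded: 14.9 V; loaded: 14.3 V

Open-circuit: V = 19.7 × 3.30/(1.05 + 3.30) = 14.9 V.
With the load, Rb becomes Rb‖R_L = 2.805 kΩ, so V = 19.7 × 2.805/3.855 = 14.3 V.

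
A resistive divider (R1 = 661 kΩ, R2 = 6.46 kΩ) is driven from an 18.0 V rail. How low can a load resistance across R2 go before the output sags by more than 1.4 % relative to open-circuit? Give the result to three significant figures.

Output resistance R_th = R1‖R2 = (661 × 6.46)/667.5 = 6.397 kΩ.
The fractional drop is R_th/(R_th + R_L); requiring this ≤ 0.0140 gives R_L ≥ R_th(1/0.0140 − 1) = 6.397 × 70.43 = 451 kΩ.

R_L(min) ≈ 451 kΩ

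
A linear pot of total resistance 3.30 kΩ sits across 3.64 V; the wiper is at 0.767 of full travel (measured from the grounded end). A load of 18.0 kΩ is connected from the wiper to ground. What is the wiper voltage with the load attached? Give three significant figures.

V ≈ 2.70 V

The wiper splits the pot into (1−α)R = 768.9 Ω above and αR = 2531 Ω below.
Lower section ‖ load = 2219 Ω.
V_wiper = 3.64 × 2219/(768.9 + 2219) = 2.70 V.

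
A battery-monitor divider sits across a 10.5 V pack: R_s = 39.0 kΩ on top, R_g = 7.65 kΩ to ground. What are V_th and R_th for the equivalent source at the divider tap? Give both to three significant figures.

V_th = 1.72 V, R_th = 6.40 kΩ

V_th is the open-circuit tap voltage: 10.5 × 7.65/(39.0 + 7.65) = 1.72 V.
With the supply zeroed, R_s and R_g appear in parallel from the tap: R_th = R_s‖R_g = (39.0 × 7.65)/46.65 = 6.40 kΩ.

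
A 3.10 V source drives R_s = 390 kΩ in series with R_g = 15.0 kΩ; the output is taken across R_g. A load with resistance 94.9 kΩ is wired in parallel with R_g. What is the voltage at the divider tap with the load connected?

The load sits in parallel with R_g: R_g‖R_L = (15.0 × 94.9) / (15.0 + 94.9) = 12.95 kΩ.
V_out = 3.10 × 12.95 / (390 + 12.95) = 3.10 × 12.95/403.0 = 0.0996 V.

V_out ≈ 0.0996 V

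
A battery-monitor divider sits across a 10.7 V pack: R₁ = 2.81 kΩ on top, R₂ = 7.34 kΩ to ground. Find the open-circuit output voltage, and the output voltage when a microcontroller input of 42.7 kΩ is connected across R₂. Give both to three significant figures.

Unloaded: 7.74 V; loaded: 7.39 V

Open-circuit: V = 10.7 × 7.34/(2.81 + 7.34) = 7.74 V.
With the load, R₂ becomes R₂‖R_L = 6.263 kΩ, so V = 10.7 × 6.263/9.073 = 7.39 V.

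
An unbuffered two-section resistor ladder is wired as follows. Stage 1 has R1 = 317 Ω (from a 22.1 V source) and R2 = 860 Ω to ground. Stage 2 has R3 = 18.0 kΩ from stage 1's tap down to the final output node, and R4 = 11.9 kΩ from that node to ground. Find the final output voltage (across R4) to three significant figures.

V_out ≈ 6.38 V

Stage 2 presents R3+R4 = 29900 Ω as a load on stage 1's tap.
Stage 1's lower leg becomes R2‖(R3+R4) = 836.0 Ω, so V_mid = 22.1 × 836.0/1153 = 16.02 V.
Stage 2 is itself unloaded: V_out = V_mid × R4/(R3+R4) = 16.02 × 11900/29900 = 6.38 V.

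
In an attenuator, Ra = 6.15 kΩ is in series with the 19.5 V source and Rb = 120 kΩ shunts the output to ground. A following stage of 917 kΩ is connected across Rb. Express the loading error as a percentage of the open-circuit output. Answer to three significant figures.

0.634 %

The divider's output (Thévenin) resistance is Ra‖Rb = 5.850 kΩ.
Fractional drop under load = R_th/(R_th + R_L) = 5.850 / (5.850 + 917) = 0.006339.
So the output falls by 0.634 %.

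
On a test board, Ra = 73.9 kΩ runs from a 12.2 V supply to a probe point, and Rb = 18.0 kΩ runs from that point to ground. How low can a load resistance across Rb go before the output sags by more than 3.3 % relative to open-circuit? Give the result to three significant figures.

R_L(min) ≈ 424 kΩ

Output resistance R_th = Ra‖Rb = (73.9 × 18.0)/91.90 = 14.47 kΩ.
The fractional drop is R_th/(R_th + R_L); requiring this ≤ 0.0330 gives R_L ≥ R_th(1/0.0330 − 1) = 14.47 × 29.30 = 424 kΩ.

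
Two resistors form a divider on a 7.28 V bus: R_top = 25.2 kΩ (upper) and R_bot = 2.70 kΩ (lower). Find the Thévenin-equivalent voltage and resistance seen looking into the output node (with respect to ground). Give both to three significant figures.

V_th = 0.705 V, R_th = 2.44 kΩ

V_th is the open-circuit tap voltage: 7.28 × 2.70/(25.2 + 2.70) = 0.705 V.
With the supply zeroed, R_top and R_bot appear in parallel from the tap: R_th = R_top‖R_bot = (25.2 × 2.70)/27.90 = 2.44 kΩ.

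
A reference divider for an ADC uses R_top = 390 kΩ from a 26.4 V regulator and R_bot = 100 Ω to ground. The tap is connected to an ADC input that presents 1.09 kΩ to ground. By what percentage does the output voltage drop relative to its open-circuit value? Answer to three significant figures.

The divider's output (Thévenin) resistance is R_top‖R_bot = 99.97 Ω.
Fractional drop under load = R_th/(R_th + R_L) = 99.97 / (99.97 + 1090) = 0.08401.
So the output falls by 8.40 %.

8.40 %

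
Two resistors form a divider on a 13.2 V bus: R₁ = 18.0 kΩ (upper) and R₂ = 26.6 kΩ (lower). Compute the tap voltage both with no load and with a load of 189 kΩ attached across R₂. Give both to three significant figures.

Open-circuit: V = 13.2 × 26.6/(18.0 + 26.6) = 7.87 V.
With the load, R₂ becomes R₂‖R_L = 23.32 kΩ, so V = 13.2 × 23.32/41.32 = 7.45 V.

Unloaded: 7.87 V; loaded: 7.45 V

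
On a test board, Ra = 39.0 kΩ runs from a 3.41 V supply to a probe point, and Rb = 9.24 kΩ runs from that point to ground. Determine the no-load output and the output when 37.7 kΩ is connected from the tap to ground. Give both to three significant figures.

Open-circuit: V = 3.41 × 9.24/(39.0 + 9.24) = 0.653 V.
With the load, Rb becomes Rb‖R_L = 7.421 kΩ, so V = 3.41 × 7.421/46.42 = 0.545 V.

Unloaded: 0.653 V; loaded: 0.545 V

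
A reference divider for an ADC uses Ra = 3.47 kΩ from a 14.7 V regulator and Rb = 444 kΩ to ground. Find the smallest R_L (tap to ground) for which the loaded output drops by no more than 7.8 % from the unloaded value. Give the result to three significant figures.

Output resistance R_th = Ra‖Rb = (3.47 × 444)/447.5 = 3.443 kΩ.
The fractional drop is R_th/(R_th + R_L); requiring this ≤ 0.0780 gives R_L ≥ R_th(1/0.0780 − 1) = 3.443 × 11.82 = 40.7 kΩ.

R_L(min) ≈ 40.7 kΩ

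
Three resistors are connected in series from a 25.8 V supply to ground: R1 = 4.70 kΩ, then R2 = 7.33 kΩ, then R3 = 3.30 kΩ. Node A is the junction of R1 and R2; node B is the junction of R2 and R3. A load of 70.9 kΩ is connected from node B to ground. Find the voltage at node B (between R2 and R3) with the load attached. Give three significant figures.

At node B, R3 is in parallel with the load: R3‖R_L = 3.153 kΩ.
Below node A the resistance is R2 + (R3‖R_L) = 10.48 kΩ, so V_A = 25.8 × 10.48/15.18 = 17.81 V.
Then V_B = V_A × (R3‖R_L)/(R2 + R3‖R_L) = 17.81 × 3.153/10.48 = 5.36 V.

V ≈ 5.36 V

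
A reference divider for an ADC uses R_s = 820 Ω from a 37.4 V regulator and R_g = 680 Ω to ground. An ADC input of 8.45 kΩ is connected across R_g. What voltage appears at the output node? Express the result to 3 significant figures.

The load sits in parallel with R_g: R_g‖R_L = (680 × 8450) / (680 + 8450) = 629.4 Ω.
V_out = 37.4 × 629.4 / (820 + 629.4) = 37.4 × 629.4/1449 = 16.2 V.
(Unloaded it would have been 17.0 V.)

V_out ≈ 16.2 V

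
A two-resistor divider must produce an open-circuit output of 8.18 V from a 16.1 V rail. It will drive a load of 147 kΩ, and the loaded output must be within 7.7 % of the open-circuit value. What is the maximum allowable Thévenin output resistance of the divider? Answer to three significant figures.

Loading drop = R_th/(R_th + R_L) ≤ 0.0770, so R_th ≤ R_L · ε/(1−ε) = 147 kΩ × 0.0770/0.9230 = 12.3 kΩ.
(Any R1, R2 with R2/(R1+R2) = 0.508 and R1‖R2 ≤ 12.3 kΩ will meet the spec.)

R_th ≤ 12.3 kΩ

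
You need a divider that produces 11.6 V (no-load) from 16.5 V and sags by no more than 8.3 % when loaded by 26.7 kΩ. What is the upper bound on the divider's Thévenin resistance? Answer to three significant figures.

R_th ≤ 2.42 kΩ

Loading drop = R_th/(R_th + R_L) ≤ 0.0830, so R_th ≤ R_L · ε/(1−ε) = 26.7 kΩ × 0.0830/0.9170 = 2.42 kΩ.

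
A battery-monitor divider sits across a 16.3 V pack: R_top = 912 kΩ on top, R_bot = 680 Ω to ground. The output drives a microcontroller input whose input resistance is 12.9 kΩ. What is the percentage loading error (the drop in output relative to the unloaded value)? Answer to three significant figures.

The divider's output (Thévenin) resistance is R_top‖R_bot = 679.5 Ω.
Fractional drop under load = R_th/(R_th + R_L) = 679.5 / (679.5 + 12900) = 0.05004.
So the output falls by 5.00 %.

5.00 %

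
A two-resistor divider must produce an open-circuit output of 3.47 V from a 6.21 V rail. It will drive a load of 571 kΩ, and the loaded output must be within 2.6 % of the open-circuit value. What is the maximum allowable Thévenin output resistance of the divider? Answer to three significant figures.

Loading drop = R_th/(R_th + R_L) ≤ 0.0260, so R_th ≤ R_L · ε/(1−ε) = 571 kΩ × 0.0260/0.9740 = 15.2 kΩ.
(Any R1, R2 with R2/(R1+R2) = 0.559 and R1‖R2 ≤ 15.2 kΩ will meet the spec.)

R_th ≤ 15.2 kΩ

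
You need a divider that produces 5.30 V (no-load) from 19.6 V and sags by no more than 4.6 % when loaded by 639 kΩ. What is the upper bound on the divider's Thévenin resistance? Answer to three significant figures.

Loading drop = R_th/(R_th + R_L) ≤ 0.0460, so R_th ≤ R_L · ε/(1−ε) = 639 kΩ × 0.0460/0.9540 = 30.8 kΩ.
(Any R1, R2 with R2/(R1+R2) = 0.270 and R1‖R2 ≤ 30.8 kΩ will meet the spec.)

R_th ≤ 30.8 kΩ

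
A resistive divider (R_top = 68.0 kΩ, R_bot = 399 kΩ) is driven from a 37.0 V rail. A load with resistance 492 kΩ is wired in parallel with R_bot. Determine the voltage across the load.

The load sits in parallel with R_bot: R_bot‖R_L = (399 × 492) / (399 + 492) = 220.3 kΩ.
V_out = 37.0 × 220.3 / (68.0 + 220.3) = 37.0 × 220.3/288.3 = 28.3 V.

V_out ≈ 28.3 V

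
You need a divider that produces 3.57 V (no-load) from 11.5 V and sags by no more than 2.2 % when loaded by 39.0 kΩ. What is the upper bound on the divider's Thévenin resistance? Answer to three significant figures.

R_th ≤ 877 Ω

Loading drop = R_th/(R_th + R_L) ≤ 0.0220, so R_th ≤ R_L · ε/(1−ε) = 39.0 kΩ × 0.0220/0.9780 = 877 Ω.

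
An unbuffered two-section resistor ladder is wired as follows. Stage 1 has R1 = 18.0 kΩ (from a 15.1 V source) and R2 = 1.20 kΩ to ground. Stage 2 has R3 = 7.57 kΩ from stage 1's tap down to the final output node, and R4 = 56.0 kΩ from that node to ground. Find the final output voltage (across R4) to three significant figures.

Stage 2 presents R3+R4 = 63.57 kΩ as a load on stage 1's tap.
Stage 1's lower leg becomes R2‖(R3+R4) = 1.178 kΩ, so V_mid = 15.1 × 1.178/19.18 = 0.9273 V.
Stage 2 is itself unloaded: V_out = V_mid × R4/(R3+R4) = 0.9273 × 56.0/63.57 = 0.817 V.

V_out ≈ 0.817 V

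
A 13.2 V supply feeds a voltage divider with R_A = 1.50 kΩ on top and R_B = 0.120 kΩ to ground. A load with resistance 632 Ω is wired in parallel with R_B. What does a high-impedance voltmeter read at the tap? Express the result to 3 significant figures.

The load sits in parallel with R_B: R_B‖R_L = (120 × 632) / (120 + 632) = 100.9 Ω.
V_out = 13.2 × 100.9 / (1500 + 100.9) = 13.2 × 100.9/1601 = 0.832 V.
(Unloaded it would have been 0.978 V.)

V_out ≈ 0.832 V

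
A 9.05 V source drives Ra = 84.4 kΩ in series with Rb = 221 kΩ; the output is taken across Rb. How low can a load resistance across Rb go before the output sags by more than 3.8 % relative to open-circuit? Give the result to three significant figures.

Output resistance R_th = Ra‖Rb = (84.4 × 221)/305.4 = 61.08 kΩ.
The fractional drop is R_th/(R_th + R_L); requiring this ≤ 0.0380 gives R_L ≥ R_th(1/0.0380 − 1) = 61.08 × 25.32 = 1.55 MΩ.

R_L(min) ≈ 1.55 MΩ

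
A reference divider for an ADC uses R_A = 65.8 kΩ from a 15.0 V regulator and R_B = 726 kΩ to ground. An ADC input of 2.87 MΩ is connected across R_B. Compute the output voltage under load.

V_out ≈ 13.5 V

The load sits in parallel with R_B: R_B‖R_L = (726 × 2870) / (726 + 2870) = 579.4 kΩ.
V_out = 15.0 × 579.4 / (65.8 + 579.4) = 15.0 × 579.4/645.2 = 13.5 V.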